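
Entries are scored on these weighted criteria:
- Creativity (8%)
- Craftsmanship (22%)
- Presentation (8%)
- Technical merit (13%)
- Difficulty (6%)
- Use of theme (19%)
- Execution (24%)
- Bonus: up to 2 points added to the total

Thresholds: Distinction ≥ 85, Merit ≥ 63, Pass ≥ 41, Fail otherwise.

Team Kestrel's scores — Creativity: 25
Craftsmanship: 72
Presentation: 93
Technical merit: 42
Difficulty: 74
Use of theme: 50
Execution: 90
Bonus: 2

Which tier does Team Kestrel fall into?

Merit

Weighted total:
  Creativity 25 × 0.08 = 2
  Craftsmanship 72 × 0.22 = 15.84
  Presentation 93 × 0.08 = 7.44
  Technical merit 42 × 0.13 = 5.46
  Difficulty 74 × 0.06 = 4.44
  Use of theme 50 × 0.19 = 9.5
  Execution 90 × 0.24 = 21.6
Sum = 66.28
Bonus: 66.28 + 2 = 68.28
68.28 is ≥ 63 and < 85 → Merit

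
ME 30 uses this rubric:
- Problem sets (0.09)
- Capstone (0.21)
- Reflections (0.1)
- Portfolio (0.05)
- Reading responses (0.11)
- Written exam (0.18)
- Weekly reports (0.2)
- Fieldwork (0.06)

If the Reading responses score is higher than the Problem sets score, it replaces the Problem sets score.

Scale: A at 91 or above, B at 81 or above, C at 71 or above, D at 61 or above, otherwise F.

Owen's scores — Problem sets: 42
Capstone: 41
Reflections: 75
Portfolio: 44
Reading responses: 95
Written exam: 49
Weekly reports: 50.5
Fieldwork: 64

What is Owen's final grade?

F

Reading responses (95) > Problem sets (42), so Problem sets counts as 95.
Weighted total:
  Problem sets 95 × 0.09 = 8.55
  Capstone 41 × 0.21 = 8.61
  Reflections 75 × 0.1 = 7.5
  Portfolio 44 × 0.05 = 2.2
  Reading responses 95 × 0.11 = 10.45
  Written exam 49 × 0.18 = 8.82
  Weekly reports 50.5 × 0.2 = 10.1
  Fieldwork 64 × 0.06 = 3.84
Sum = 60.07
60.07 < 61 → F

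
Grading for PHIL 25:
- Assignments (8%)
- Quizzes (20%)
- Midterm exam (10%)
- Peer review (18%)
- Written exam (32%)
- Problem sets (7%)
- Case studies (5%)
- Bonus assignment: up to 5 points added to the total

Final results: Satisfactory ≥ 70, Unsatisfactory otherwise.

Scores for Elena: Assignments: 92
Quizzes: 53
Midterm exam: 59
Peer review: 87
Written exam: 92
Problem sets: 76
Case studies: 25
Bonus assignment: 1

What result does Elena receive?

Weighted total:
  Assignments 92 × 0.08 = 7.36
  Quizzes 53 × 0.2 = 10.6
  Midterm exam 59 × 0.1 = 5.9
  Peer review 87 × 0.18 = 15.66
  Written exam 92 × 0.32 = 29.44
  Problem sets 76 × 0.07 = 5.32
  Case studies 25 × 0.05 = 1.25
Sum = 75.53
Bonus assignment: 75.53 + 1 = 76.53
76.53 ≥ 70 → Satisfactory

Satisfactory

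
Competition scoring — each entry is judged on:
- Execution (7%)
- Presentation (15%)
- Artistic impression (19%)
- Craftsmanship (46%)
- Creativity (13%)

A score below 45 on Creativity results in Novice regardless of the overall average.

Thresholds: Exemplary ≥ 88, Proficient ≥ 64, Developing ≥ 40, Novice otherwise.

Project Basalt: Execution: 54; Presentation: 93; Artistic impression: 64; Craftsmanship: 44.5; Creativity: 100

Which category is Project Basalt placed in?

Developing

Creativity score 100 ≥ 45: minimum met.
Weighted total:
  Execution 54 × 0.07 = 3.78
  Presentation 93 × 0.15 = 13.95
  Artistic impression 64 × 0.19 = 12.16
  Craftsmanship 44.5 × 0.46 = 20.47
  Creativity 100 × 0.13 = 13
Sum = 63.36
63.36 is ≥ 40 and < 64 → Developing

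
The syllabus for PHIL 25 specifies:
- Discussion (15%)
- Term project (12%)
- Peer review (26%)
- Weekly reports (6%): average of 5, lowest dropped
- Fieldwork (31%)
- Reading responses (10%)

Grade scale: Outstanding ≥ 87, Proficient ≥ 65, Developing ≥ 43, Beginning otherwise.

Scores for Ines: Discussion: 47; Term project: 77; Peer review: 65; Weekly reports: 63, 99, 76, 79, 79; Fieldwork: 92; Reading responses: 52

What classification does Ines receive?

Proficient

Weekly reports: drop 63 → average of remaining 4 = 333/4 = 83.25
Weighted total:
  Discussion 47 × 0.15 = 7.05
  Term project 77 × 0.12 = 9.24
  Peer review 65 × 0.26 = 16.9
  Weekly reports 83.25 × 0.06 = 4.995
  Fieldwork 92 × 0.31 = 28.52
  Reading responses 52 × 0.1 = 5.2
Sum = 71.905
71.905 is ≥ 65 and < 87 → Proficient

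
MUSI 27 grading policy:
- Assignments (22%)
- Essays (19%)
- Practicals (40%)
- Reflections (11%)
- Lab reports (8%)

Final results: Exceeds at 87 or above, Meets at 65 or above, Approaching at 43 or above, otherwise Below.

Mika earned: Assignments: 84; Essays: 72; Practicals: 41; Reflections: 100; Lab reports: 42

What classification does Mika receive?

Approaching

Weighted total:
  Assignments 84 × 0.22 = 18.48
  Essays 72 × 0.19 = 13.68
  Practicals 41 × 0.4 = 16.4
  Reflections 100 × 0.11 = 11
  Lab reports 42 × 0.08 = 3.36
Sum = 62.92
62.92 is ≥ 43 and < 65 → Approaching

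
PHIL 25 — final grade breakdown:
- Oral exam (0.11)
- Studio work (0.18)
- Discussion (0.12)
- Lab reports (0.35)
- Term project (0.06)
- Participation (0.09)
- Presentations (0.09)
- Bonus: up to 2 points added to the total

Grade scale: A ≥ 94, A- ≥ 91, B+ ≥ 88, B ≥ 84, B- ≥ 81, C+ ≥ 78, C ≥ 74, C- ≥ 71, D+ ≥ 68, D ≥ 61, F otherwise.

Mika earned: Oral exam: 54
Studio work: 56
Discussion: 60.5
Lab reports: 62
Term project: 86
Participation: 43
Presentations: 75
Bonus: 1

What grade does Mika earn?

Weighted total:
  Oral exam 54 × 0.11 = 5.94
  Studio work 56 × 0.18 = 10.08
  Discussion 60.5 × 0.12 = 7.26
  Lab reports 62 × 0.35 = 21.7
  Term project 86 × 0.06 = 5.16
  Participation 43 × 0.09 = 3.87
  Presentations 75 × 0.09 = 6.75
Sum = 60.76
Bonus: 60.76 + 1 = 61.76
61.76 is ≥ 61 and < 68 → D

D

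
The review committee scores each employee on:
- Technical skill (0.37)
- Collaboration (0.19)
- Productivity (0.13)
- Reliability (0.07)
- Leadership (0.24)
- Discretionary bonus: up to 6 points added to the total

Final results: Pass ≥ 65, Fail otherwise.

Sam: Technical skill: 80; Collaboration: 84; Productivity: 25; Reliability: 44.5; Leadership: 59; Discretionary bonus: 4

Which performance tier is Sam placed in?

Weighted total:
  Technical skill 80 × 0.37 = 29.6
  Collaboration 84 × 0.19 = 15.96
  Productivity 25 × 0.13 = 3.25
  Reliability 44.5 × 0.07 = 3.115
  Leadership 59 × 0.24 = 14.16
Sum = 66.085
Discretionary bonus: 66.085 + 4 = 70.085
70.085 ≥ 65 → Pass

Pass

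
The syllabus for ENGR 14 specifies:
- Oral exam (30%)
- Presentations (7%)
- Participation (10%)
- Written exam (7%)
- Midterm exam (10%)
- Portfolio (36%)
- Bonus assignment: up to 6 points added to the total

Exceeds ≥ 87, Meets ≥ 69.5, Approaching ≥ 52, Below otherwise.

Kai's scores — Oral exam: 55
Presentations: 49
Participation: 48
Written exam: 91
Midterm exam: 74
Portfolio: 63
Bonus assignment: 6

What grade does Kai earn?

Weighted total:
  Oral exam 55 × 0.3 = 16.5
  Presentations 49 × 0.07 = 3.43
  Participation 48 × 0.1 = 4.8
  Written exam 91 × 0.07 = 6.37
  Midterm exam 74 × 0.1 = 7.4
  Portfolio 63 × 0.36 = 22.68
Sum = 61.18
Bonus assignment: 61.18 + 6 = 67.18
67.18 is ≥ 52 and < 69.5 → Approaching

Approaching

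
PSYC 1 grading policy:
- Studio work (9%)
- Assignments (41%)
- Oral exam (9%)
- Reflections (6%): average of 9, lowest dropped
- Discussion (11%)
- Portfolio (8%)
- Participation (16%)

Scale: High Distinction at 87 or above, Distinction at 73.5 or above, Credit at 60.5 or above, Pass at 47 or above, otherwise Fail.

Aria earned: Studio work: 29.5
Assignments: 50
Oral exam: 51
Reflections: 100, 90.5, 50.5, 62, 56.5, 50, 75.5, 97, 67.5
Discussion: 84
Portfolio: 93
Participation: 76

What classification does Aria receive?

Reflections: drop 50 → average of remaining 8 = 599.5/8 = 74.9375
Weighted total:
  Studio work 29.5 × 0.09 = 2.655
  Assignments 50 × 0.41 = 20.5
  Oral exam 51 × 0.09 = 4.59
  Reflections 74.9375 × 0.06 = 4.49625
  Discussion 84 × 0.11 = 9.24
  Portfolio 93 × 0.08 = 7.44
  Participation 76 × 0.16 = 12.16
Sum = 61.08125
61.08125 is ≥ 60.5 and < 73.5 → Credit

Credit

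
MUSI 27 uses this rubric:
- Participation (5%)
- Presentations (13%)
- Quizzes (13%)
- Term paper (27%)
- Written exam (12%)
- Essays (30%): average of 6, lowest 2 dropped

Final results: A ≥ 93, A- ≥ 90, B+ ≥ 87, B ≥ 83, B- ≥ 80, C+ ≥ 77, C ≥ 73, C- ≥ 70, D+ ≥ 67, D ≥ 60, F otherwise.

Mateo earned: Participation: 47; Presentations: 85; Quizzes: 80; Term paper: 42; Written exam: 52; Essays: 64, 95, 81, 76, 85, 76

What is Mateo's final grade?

Essays: drop 64, 76 → average of remaining 4 = 337/4 = 84.25
Weighted total:
  Participation 47 × 0.05 = 2.35
  Presentations 85 × 0.13 = 11.05
  Quizzes 80 × 0.13 = 10.4
  Term paper 42 × 0.27 = 11.34
  Written exam 52 × 0.12 = 6.24
  Essays 84.25 × 0.3 = 25.275
Sum = 66.655
66.655 is ≥ 60 and < 67 → D

D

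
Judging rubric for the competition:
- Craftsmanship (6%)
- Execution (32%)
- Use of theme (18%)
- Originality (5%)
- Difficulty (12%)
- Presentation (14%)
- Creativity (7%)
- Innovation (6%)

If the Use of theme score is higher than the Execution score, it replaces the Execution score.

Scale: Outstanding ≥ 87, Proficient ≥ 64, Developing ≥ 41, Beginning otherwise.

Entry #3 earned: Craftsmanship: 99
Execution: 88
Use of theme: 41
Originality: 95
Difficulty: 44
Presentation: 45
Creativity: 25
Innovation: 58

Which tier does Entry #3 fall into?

Use of theme (41) ≤ Execution (88), so Execution stays at 88.
Weighted total:
  Craftsmanship 99 × 0.06 = 5.94
  Execution 88 × 0.32 = 28.16
  Use of theme 41 × 0.18 = 7.38
  Originality 95 × 0.05 = 4.75
  Difficulty 44 × 0.12 = 5.28
  Presentation 45 × 0.14 = 6.3
  Creativity 25 × 0.07 = 1.75
  Innovation 58 × 0.06 = 3.48
Sum = 63.04
63.04 is ≥ 41 and < 64 → Developing

Developing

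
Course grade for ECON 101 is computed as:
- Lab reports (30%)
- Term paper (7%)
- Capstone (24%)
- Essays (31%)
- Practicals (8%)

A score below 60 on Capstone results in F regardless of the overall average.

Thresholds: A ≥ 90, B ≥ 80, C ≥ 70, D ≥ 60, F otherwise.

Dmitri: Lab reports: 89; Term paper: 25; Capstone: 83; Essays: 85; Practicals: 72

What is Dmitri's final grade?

B

Capstone score 83 ≥ 60: minimum met.
Weighted total:
  Lab reports 89 × 0.3 = 26.7
  Term paper 25 × 0.07 = 1.75
  Capstone 83 × 0.24 = 19.92
  Essays 85 × 0.31 = 26.35
  Practicals 72 × 0.08 = 5.76
Sum = 80.48
80.48 is ≥ 80 and < 90 → B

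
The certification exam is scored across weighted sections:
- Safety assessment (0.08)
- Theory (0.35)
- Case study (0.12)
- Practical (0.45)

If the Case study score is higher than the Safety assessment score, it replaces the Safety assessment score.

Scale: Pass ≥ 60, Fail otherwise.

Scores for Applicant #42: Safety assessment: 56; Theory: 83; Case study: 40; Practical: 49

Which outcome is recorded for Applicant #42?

Pass

Case study (40) ≤ Safety assessment (56), so Safety assessment stays at 56.
Weighted total:
  Safety assessment 56 × 0.08 = 4.48
  Theory 83 × 0.35 = 29.05
  Case study 40 × 0.12 = 4.8
  Practical 49 × 0.45 = 22.05
Sum = 60.38
60.38 ≥ 60 → Pass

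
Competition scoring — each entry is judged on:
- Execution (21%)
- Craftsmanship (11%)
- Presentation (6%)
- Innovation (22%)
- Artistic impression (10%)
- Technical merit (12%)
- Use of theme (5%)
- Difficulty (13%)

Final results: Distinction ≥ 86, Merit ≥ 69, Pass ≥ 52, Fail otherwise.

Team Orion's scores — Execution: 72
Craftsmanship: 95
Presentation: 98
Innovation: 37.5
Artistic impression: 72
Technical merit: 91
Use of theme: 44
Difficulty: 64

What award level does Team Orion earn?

Pass

Weighted total:
  Execution 72 × 0.21 = 15.12
  Craftsmanship 95 × 0.11 = 10.45
  Presentation 98 × 0.06 = 5.88
  Innovation 37.5 × 0.22 = 8.25
  Artistic impression 72 × 0.1 = 7.2
  Technical merit 91 × 0.12 = 10.92
  Use of theme 44 × 0.05 = 2.2
  Difficulty 64 × 0.13 = 8.32
Sum = 68.34
68.34 is ≥ 52 and < 69 → Pass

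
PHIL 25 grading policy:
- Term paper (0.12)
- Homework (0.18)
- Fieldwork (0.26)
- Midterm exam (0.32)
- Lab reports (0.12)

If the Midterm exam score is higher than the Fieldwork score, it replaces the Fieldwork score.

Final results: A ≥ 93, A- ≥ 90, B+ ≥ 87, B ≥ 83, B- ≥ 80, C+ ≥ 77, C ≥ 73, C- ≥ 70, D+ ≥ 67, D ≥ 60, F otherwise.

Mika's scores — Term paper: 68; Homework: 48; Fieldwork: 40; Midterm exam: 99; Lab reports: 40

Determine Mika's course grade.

Midterm exam (99) > Fieldwork (40), so Fieldwork counts as 99.
Weighted total:
  Term paper 68 × 0.12 = 8.16
  Homework 48 × 0.18 = 8.64
  Fieldwork 99 × 0.26 = 25.74
  Midterm exam 99 × 0.32 = 31.68
  Lab reports 40 × 0.12 = 4.8
Sum = 79.02
79.02 is ≥ 77 and < 80 → C+

C+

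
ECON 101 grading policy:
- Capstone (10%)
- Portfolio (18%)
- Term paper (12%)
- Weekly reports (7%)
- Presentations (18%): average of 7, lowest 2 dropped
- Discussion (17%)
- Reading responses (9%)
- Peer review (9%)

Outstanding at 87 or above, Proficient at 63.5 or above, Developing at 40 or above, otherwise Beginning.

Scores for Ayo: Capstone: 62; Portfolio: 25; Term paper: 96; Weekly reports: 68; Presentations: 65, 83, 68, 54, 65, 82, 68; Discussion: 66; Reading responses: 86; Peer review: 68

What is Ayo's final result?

Proficient

Presentations: drop 54, 65 → average of remaining 5 = 366/5 = 73.2
Weighted total:
  Capstone 62 × 0.1 = 6.2
  Portfolio 25 × 0.18 = 4.5
  Term paper 96 × 0.12 = 11.52
  Weekly reports 68 × 0.07 = 4.76
  Presentations 73.2 × 0.18 = 13.176
  Discussion 66 × 0.17 = 11.22
  Reading responses 86 × 0.09 = 7.74
  Peer review 68 × 0.09 = 6.12
Sum = 65.236
65.236 is ≥ 63.5 and < 87 → Proficient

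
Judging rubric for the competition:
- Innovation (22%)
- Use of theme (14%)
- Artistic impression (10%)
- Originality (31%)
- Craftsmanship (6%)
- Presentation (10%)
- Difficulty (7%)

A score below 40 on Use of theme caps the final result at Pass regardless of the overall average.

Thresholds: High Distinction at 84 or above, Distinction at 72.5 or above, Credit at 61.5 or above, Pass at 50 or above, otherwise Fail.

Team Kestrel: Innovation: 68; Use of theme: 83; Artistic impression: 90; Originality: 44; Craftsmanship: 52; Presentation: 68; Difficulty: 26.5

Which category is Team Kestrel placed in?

Use of theme score 83 ≥ 40: minimum met.
Weighted total:
  Innovation 68 × 0.22 = 14.96
  Use of theme 83 × 0.14 = 11.62
  Artistic impression 90 × 0.1 = 9
  Originality 44 × 0.31 = 13.64
  Craftsmanship 52 × 0.06 = 3.12
  Presentation 68 × 0.1 = 6.8
  Difficulty 26.5 × 0.07 = 1.855
Sum = 60.995
60.995 is ≥ 50 and < 61.5 → Pass

Pass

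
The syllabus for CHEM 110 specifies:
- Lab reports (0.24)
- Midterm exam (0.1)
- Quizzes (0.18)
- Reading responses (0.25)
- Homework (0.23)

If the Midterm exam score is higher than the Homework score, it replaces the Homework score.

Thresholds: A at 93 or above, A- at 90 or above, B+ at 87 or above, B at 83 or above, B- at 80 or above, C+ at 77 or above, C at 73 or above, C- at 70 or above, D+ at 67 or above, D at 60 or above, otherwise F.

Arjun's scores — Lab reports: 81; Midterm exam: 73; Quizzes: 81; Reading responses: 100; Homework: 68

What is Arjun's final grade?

B

Midterm exam (73) > Homework (68), so Homework counts as 73.
Weighted total:
  Lab reports 81 × 0.24 = 19.44
  Midterm exam 73 × 0.1 = 7.3
  Quizzes 81 × 0.18 = 14.58
  Reading responses 100 × 0.25 = 25
  Homework 73 × 0.23 = 16.79
Sum = 83.11
83.11 is ≥ 83 and < 87 → B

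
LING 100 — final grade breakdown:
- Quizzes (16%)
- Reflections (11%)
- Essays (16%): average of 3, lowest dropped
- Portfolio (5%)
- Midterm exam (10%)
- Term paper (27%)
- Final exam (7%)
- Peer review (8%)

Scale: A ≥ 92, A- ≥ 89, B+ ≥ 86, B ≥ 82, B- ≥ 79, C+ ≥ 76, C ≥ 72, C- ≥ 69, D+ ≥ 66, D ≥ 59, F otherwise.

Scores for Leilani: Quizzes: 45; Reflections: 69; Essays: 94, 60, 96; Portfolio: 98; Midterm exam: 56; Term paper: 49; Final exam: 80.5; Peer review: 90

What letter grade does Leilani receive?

D+

Essays: drop 60 → average of remaining 2 = 190/2 = 95
Weighted total:
  Quizzes 45 × 0.16 = 7.2
  Reflections 69 × 0.11 = 7.59
  Essays 95 × 0.16 = 15.2
  Portfolio 98 × 0.05 = 4.9
  Midterm exam 56 × 0.1 = 5.6
  Term paper 49 × 0.27 = 13.23
  Final exam 80.5 × 0.07 = 5.635
  Peer review 90 × 0.08 = 7.2
Sum = 66.555
66.555 is ≥ 66 and < 69 → D+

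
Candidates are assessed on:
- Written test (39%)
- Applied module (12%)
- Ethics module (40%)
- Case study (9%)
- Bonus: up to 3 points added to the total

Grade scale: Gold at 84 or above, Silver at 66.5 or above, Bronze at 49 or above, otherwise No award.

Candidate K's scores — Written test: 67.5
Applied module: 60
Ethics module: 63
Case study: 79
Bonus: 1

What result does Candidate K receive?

Weighted total:
  Written test 67.5 × 0.39 = 26.325
  Applied module 60 × 0.12 = 7.2
  Ethics module 63 × 0.4 = 25.2
  Case study 79 × 0.09 = 7.11
Sum = 65.835
Bonus: 65.835 + 1 = 66.835
66.835 is ≥ 66.5 and < 84 → Silver

Silver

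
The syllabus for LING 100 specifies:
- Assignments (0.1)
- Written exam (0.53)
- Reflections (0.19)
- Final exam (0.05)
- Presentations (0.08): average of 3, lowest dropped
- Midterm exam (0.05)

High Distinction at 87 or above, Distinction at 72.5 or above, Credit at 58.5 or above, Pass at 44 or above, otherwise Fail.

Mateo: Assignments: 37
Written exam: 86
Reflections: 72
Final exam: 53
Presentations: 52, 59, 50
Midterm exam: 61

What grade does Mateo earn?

Presentations: drop 50 → average of remaining 2 = 111/2 = 55.5
Weighted total:
  Assignments 37 × 0.1 = 3.7
  Written exam 86 × 0.53 = 45.58
  Reflections 72 × 0.19 = 13.68
  Final exam 53 × 0.05 = 2.65
  Presentations 55.5 × 0.08 = 4.44
  Midterm exam 61 × 0.05 = 3.05
Sum = 73.1
73.1 is ≥ 72.5 and < 87 → Distinction

Distinction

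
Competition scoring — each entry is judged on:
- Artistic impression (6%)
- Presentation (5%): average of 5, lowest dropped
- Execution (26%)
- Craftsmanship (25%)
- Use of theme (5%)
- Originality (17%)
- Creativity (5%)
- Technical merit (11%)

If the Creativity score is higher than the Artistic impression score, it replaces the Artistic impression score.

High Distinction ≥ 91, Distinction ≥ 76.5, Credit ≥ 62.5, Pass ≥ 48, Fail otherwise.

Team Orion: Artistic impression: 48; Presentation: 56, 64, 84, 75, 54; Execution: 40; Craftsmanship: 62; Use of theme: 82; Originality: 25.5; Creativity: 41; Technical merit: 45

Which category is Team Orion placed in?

Presentation: drop 54 → average of remaining 4 = 279/4 = 69.75
Creativity (41) ≤ Artistic impression (48), so Artistic impression stays at 48.
Weighted total:
  Artistic impression 48 × 0.06 = 2.88
  Presentation 69.75 × 0.05 = 3.4875
  Execution 40 × 0.26 = 10.4
  Craftsmanship 62 × 0.25 = 15.5
  Use of theme 82 × 0.05 = 4.1
  Originality 25.5 × 0.17 = 4.335
  Creativity 41 × 0.05 = 2.05
  Technical merit 45 × 0.11 = 4.95
Sum = 47.7025
47.7025 < 48 → Fail

Fail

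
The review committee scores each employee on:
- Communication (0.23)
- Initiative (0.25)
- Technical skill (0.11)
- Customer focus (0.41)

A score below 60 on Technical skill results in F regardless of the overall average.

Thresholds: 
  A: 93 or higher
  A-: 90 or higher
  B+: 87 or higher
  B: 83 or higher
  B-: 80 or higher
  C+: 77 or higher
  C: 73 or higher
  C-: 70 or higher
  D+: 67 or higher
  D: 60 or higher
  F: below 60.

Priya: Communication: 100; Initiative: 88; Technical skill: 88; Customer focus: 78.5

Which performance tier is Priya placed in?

Technical skill score 88 ≥ 60: minimum met.
Weighted total:
  Communication 100 × 0.23 = 23
  Initiative 88 × 0.25 = 22
  Technical skill 88 × 0.11 = 9.68
  Customer focus 78.5 × 0.41 = 32.185
Sum = 86.865
86.865 is ≥ 83 and < 87 → B

B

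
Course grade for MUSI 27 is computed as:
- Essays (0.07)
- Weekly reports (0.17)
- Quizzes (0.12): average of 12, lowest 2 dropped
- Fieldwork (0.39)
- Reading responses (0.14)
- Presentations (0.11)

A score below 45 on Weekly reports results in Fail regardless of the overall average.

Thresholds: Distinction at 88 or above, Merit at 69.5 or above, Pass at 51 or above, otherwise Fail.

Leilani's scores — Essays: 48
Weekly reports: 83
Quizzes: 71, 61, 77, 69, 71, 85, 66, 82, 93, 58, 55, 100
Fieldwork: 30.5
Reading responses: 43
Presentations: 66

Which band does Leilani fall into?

Quizzes: drop 55, 58 → average of remaining 10 = 775/10 = 77.5
Weekly reports score 83 ≥ 45: minimum met.
Weighted total:
  Essays 48 × 0.07 = 3.36
  Weekly reports 83 × 0.17 = 14.11
  Quizzes 77.5 × 0.12 = 9.3
  Fieldwork 30.5 × 0.39 = 11.895
  Reading responses 43 × 0.14 = 6.02
  Presentations 66 × 0.11 = 7.26
Sum = 51.945
51.945 is ≥ 51 and < 69.5 → Pass

Pass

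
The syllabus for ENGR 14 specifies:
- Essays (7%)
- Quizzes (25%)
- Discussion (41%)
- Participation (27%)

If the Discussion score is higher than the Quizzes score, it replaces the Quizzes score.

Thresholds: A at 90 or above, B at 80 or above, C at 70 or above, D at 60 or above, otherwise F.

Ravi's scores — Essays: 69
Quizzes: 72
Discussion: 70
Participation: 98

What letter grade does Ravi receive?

Discussion (70) ≤ Quizzes (72), so Quizzes stays at 72.
Weighted total:
  Essays 69 × 0.07 = 4.83
  Quizzes 72 × 0.25 = 18
  Discussion 70 × 0.41 = 28.7
  Participation 98 × 0.27 = 26.46
Sum = 77.99
77.99 is ≥ 70 and < 80 → C

C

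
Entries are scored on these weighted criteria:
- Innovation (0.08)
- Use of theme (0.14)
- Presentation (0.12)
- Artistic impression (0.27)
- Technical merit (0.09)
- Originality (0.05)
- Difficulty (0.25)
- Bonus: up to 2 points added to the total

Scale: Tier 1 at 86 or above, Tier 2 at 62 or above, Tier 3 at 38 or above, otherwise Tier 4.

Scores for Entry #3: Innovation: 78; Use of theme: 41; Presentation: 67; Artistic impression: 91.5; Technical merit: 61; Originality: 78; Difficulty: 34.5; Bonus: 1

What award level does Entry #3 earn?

Weighted total:
  Innovation 78 × 0.08 = 6.24
  Use of theme 41 × 0.14 = 5.74
  Presentation 67 × 0.12 = 8.04
  Artistic impression 91.5 × 0.27 = 24.705
  Technical merit 61 × 0.09 = 5.49
  Originality 78 × 0.05 = 3.9
  Difficulty 34.5 × 0.25 = 8.625
Sum = 62.74
Bonus: 62.74 + 1 = 63.74
63.74 is ≥ 62 and < 86 → Tier 2

Tier 2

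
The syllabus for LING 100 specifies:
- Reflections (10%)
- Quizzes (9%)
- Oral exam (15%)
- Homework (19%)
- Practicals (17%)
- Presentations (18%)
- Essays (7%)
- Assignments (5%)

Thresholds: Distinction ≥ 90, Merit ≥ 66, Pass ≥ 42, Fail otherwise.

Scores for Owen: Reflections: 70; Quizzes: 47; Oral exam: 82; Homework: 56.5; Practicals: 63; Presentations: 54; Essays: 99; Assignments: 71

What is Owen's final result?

Pass

Weighted total:
  Reflections 70 × 0.1 = 7
  Quizzes 47 × 0.09 = 4.23
  Oral exam 82 × 0.15 = 12.3
  Homework 56.5 × 0.19 = 10.735
  Practicals 63 × 0.17 = 10.71
  Presentations 54 × 0.18 = 9.72
  Essays 99 × 0.07 = 6.93
  Assignments 71 × 0.05 = 3.55
Sum = 65.175
65.175 is ≥ 42 and < 66 → Pass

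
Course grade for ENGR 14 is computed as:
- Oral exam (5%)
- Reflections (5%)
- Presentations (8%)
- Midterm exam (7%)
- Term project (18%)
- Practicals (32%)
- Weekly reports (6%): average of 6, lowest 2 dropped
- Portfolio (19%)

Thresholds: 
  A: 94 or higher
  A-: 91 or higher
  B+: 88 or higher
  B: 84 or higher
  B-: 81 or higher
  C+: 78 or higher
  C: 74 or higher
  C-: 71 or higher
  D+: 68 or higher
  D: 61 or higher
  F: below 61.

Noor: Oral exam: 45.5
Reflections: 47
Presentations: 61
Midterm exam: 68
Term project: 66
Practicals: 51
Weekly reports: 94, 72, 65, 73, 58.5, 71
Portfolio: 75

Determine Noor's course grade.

D

Weekly reports: drop 58.5, 65 → average of remaining 4 = 310/4 = 77.5
Weighted total:
  Oral exam 45.5 × 0.05 = 2.275
  Reflections 47 × 0.05 = 2.35
  Presentations 61 × 0.08 = 4.88
  Midterm exam 68 × 0.07 = 4.76
  Term project 66 × 0.18 = 11.88
  Practicals 51 × 0.32 = 16.32
  Weekly reports 77.5 × 0.06 = 4.65
  Portfolio 75 × 0.19 = 14.25
Sum = 61.365
61.365 is ≥ 61 and < 68 → D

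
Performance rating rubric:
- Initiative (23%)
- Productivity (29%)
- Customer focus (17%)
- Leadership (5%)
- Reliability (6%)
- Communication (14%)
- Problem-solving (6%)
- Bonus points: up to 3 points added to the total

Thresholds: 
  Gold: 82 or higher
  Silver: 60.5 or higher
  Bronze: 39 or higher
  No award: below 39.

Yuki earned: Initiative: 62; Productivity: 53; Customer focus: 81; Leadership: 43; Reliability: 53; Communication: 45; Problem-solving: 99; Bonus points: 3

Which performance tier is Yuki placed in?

Weighted total:
  Initiative 62 × 0.23 = 14.26
  Productivity 53 × 0.29 = 15.37
  Customer focus 81 × 0.17 = 13.77
  Leadership 43 × 0.05 = 2.15
  Reliability 53 × 0.06 = 3.18
  Communication 45 × 0.14 = 6.3
  Problem-solving 99 × 0.06 = 5.94
Sum = 60.97
Bonus points: 60.97 + 3 = 63.97
63.97 is ≥ 60.5 and < 82 → Silver

Silver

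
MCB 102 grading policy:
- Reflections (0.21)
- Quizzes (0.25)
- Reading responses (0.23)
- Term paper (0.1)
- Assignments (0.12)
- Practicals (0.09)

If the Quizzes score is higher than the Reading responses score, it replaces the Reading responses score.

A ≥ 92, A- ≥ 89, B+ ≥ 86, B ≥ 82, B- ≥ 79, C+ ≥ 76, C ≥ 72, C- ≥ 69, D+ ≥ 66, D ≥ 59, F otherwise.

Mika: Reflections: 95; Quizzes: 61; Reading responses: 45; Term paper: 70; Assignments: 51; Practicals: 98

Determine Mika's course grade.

Quizzes (61) > Reading responses (45), so Reading responses counts as 61.
Weighted total:
  Reflections 95 × 0.21 = 19.95
  Quizzes 61 × 0.25 = 15.25
  Reading responses 61 × 0.23 = 14.03
  Term paper 70 × 0.1 = 7
  Assignments 51 × 0.12 = 6.12
  Practicals 98 × 0.09 = 8.82
Sum = 71.17
71.17 is ≥ 69 and < 72 → C-

C-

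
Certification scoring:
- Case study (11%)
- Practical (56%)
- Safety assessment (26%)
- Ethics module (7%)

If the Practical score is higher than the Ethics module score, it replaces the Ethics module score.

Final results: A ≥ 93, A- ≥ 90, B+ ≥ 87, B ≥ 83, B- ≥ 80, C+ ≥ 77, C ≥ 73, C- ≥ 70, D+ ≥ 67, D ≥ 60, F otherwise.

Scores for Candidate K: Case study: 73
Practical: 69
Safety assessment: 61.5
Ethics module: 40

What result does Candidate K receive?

D+

Practical (69) > Ethics module (40), so Ethics module counts as 69.
Weighted total:
  Case study 73 × 0.11 = 8.03
  Practical 69 × 0.56 = 38.64
  Safety assessment 61.5 × 0.26 = 15.99
  Ethics module 69 × 0.07 = 4.83
Sum = 67.49
67.49 is ≥ 67 and < 70 → D+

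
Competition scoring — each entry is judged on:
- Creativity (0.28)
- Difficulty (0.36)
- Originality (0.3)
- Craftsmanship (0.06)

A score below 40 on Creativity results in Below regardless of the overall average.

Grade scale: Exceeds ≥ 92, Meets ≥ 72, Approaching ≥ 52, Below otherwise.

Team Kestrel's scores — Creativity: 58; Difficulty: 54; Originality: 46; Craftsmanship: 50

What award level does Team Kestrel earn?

Approaching

Creativity score 58 ≥ 40: minimum met.
Weighted total:
  Creativity 58 × 0.28 = 16.24
  Difficulty 54 × 0.36 = 19.44
  Originality 46 × 0.3 = 13.8
  Craftsmanship 50 × 0.06 = 3
Sum = 52.48
52.48 is ≥ 52 and < 72 → Approaching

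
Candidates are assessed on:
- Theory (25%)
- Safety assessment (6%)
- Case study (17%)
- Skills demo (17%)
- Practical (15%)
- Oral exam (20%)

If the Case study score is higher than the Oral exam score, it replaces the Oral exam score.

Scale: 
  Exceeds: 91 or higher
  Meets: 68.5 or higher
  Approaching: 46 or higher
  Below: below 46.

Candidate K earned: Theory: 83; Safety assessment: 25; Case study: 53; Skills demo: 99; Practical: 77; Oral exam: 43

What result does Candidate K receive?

Case study (53) > Oral exam (43), so Oral exam counts as 53.
Weighted total:
  Theory 83 × 0.25 = 20.75
  Safety assessment 25 × 0.06 = 1.5
  Case study 53 × 0.17 = 9.01
  Skills demo 99 × 0.17 = 16.83
  Practical 77 × 0.15 = 11.55
  Oral exam 53 × 0.2 = 10.6
Sum = 70.24
70.24 is ≥ 68.5 and < 91 → Meets

Meets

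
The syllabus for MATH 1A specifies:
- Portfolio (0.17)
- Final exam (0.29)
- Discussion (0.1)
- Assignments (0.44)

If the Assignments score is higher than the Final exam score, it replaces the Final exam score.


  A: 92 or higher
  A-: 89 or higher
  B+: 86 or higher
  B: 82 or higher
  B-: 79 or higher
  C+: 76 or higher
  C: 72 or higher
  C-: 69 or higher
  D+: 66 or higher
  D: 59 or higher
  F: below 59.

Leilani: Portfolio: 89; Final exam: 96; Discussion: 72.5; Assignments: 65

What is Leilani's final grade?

Assignments (65) ≤ Final exam (96), so Final exam stays at 96.
Weighted total:
  Portfolio 89 × 0.17 = 15.13
  Final exam 96 × 0.29 = 27.84
  Discussion 72.5 × 0.1 = 7.25
  Assignments 65 × 0.44 = 28.6
Sum = 78.82
78.82 is ≥ 76 and < 79 → C+

C+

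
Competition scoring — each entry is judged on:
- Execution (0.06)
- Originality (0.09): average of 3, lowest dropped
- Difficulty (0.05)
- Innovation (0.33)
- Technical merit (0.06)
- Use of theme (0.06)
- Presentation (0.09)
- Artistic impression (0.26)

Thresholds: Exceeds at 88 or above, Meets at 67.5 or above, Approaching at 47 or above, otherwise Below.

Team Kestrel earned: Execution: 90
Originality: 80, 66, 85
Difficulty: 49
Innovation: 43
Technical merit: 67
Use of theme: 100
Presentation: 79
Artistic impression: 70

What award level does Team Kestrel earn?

Approaching

Originality: drop 66 → average of remaining 2 = 165/2 = 82.5
Weighted total:
  Execution 90 × 0.06 = 5.4
  Originality 82.5 × 0.09 = 7.425
  Difficulty 49 × 0.05 = 2.45
  Innovation 43 × 0.33 = 14.19
  Technical merit 67 × 0.06 = 4.02
  Use of theme 100 × 0.06 = 6
  Presentation 79 × 0.09 = 7.11
  Artistic impression 70 × 0.26 = 18.2
Sum = 64.795
64.795 is ≥ 47 and < 67.5 → Approaching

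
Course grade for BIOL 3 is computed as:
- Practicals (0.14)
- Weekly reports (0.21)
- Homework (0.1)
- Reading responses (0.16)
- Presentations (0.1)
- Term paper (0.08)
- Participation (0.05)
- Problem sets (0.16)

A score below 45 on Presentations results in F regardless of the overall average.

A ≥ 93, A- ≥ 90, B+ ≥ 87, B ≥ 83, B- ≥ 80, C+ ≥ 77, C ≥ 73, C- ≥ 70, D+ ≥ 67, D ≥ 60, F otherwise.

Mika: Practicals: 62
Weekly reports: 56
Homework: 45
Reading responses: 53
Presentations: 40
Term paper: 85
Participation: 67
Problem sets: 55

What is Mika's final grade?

F

Presentations score 40 < 45: minimum not met.
Weighted total:
  Practicals 62 × 0.14 = 8.68
  Weekly reports 56 × 0.21 = 11.76
  Homework 45 × 0.1 = 4.5
  Reading responses 53 × 0.16 = 8.48
  Presentations 40 × 0.1 = 4
  Term paper 85 × 0.08 = 6.8
  Participation 67 × 0.05 = 3.35
  Problem sets 55 × 0.16 = 8.8
Sum = 56.37
Because the Presentations minimum was not met, the result is F.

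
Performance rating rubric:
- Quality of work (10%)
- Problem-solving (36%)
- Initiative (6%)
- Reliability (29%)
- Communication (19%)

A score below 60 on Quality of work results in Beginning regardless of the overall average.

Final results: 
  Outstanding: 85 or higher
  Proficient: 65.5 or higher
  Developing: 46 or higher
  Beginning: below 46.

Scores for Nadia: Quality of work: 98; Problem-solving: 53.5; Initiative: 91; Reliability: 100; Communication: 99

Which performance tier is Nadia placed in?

Proficient

Quality of work score 98 ≥ 60: minimum met.
Weighted total:
  Quality of work 98 × 0.1 = 9.8
  Problem-solving 53.5 × 0.36 = 19.26
  Initiative 91 × 0.06 = 5.46
  Reliability 100 × 0.29 = 29
  Communication 99 × 0.19 = 18.81
Sum = 82.33
82.33 is ≥ 65.5 and < 85 → Proficient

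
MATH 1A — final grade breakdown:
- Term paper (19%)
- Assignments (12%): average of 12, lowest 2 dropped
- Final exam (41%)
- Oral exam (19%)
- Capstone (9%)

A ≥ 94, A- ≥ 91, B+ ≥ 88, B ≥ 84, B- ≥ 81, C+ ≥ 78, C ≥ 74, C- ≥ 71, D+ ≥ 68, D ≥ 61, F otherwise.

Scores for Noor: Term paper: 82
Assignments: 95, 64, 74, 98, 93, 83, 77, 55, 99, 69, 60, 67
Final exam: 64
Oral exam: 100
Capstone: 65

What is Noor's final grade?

Assignments: drop 55, 60 → average of remaining 10 = 819/10 = 81.9
Weighted total:
  Term paper 82 × 0.19 = 15.58
  Assignments 81.9 × 0.12 = 9.828
  Final exam 64 × 0.41 = 26.24
  Oral exam 100 × 0.19 = 19
  Capstone 65 × 0.09 = 5.85
Sum = 76.498
76.498 is ≥ 74 and < 78 → C

C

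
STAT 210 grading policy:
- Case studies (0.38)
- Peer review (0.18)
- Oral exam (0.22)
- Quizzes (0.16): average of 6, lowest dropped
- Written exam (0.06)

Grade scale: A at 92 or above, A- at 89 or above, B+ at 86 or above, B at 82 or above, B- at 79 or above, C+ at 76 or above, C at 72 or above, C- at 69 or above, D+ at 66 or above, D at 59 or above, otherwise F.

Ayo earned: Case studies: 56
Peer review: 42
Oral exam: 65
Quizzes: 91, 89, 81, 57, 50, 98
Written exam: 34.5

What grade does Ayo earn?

F

Quizzes: drop 50 → average of remaining 5 = 416/5 = 83.2
Weighted total:
  Case studies 56 × 0.38 = 21.28
  Peer review 42 × 0.18 = 7.56
  Oral exam 65 × 0.22 = 14.3
  Quizzes 83.2 × 0.16 = 13.312
  Written exam 34.5 × 0.06 = 2.07
Sum = 58.522
58.522 < 59 → F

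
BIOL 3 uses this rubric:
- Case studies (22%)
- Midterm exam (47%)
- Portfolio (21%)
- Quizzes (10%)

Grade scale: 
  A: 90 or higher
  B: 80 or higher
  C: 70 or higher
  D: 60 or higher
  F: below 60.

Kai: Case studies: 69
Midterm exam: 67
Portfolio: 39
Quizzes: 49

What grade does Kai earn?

F

Weighted total:
  Case studies 69 × 0.22 = 15.18
  Midterm exam 67 × 0.47 = 31.49
  Portfolio 39 × 0.21 = 8.19
  Quizzes 49 × 0.1 = 4.9
Sum = 59.76
59.76 < 60 → F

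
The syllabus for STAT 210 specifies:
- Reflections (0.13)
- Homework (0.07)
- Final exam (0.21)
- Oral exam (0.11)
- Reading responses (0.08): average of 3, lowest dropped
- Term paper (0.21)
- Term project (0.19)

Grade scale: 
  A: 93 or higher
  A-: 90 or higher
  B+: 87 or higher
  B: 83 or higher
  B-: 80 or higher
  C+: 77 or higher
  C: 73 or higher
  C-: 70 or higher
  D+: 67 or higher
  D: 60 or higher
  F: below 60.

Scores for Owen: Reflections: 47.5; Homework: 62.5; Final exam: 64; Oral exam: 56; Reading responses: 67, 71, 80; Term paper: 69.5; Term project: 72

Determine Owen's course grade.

D

Reading responses: drop 67 → average of remaining 2 = 151/2 = 75.5
Weighted total:
  Reflections 47.5 × 0.13 = 6.175
  Homework 62.5 × 0.07 = 4.375
  Final exam 64 × 0.21 = 13.44
  Oral exam 56 × 0.11 = 6.16
  Reading responses 75.5 × 0.08 = 6.04
  Term paper 69.5 × 0.21 = 14.595
  Term project 72 × 0.19 = 13.68
Sum = 64.465
64.465 is ≥ 60 and < 67 → D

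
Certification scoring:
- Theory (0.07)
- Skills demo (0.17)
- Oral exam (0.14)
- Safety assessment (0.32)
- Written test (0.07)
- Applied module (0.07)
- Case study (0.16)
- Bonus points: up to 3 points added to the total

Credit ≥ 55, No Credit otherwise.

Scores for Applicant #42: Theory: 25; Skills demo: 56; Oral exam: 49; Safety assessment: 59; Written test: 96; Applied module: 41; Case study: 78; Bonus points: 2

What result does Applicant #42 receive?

Credit

Weighted total:
  Theory 25 × 0.07 = 1.75
  Skills demo 56 × 0.17 = 9.52
  Oral exam 49 × 0.14 = 6.86
  Safety assessment 59 × 0.32 = 18.88
  Written test 96 × 0.07 = 6.72
  Applied module 41 × 0.07 = 2.87
  Case study 78 × 0.16 = 12.48
Sum = 59.08
Bonus points: 59.08 + 2 = 61.08
61.08 ≥ 55 → Credit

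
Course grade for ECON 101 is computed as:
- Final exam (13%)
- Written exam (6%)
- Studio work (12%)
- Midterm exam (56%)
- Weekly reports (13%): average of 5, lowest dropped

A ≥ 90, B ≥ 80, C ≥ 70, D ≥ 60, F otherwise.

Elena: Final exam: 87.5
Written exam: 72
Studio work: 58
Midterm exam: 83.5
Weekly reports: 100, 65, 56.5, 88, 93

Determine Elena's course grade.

B

Weekly reports: drop 56.5 → average of remaining 4 = 346/4 = 86.5
Weighted total:
  Final exam 87.5 × 0.13 = 11.375
  Written exam 72 × 0.06 = 4.32
  Studio work 58 × 0.12 = 6.96
  Midterm exam 83.5 × 0.56 = 46.76
  Weekly reports 86.5 × 0.13 = 11.245
Sum = 80.66
80.66 is ≥ 80 and < 90 → B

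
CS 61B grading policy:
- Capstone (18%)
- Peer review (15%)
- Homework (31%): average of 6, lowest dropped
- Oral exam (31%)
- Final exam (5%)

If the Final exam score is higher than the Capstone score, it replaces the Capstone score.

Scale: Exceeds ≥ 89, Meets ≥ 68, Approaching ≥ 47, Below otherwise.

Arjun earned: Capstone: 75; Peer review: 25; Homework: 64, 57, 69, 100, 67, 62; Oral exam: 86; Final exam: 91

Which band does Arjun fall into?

Meets

Homework: drop 57 → average of remaining 5 = 362/5 = 72.4
Final exam (91) > Capstone (75), so Capstone counts as 91.
Weighted total:
  Capstone 91 × 0.18 = 16.38
  Peer review 25 × 0.15 = 3.75
  Homework 72.4 × 0.31 = 22.444
  Oral exam 86 × 0.31 = 26.66
  Final exam 91 × 0.05 = 4.55
Sum = 73.784
73.784 is ≥ 68 and < 89 → Meets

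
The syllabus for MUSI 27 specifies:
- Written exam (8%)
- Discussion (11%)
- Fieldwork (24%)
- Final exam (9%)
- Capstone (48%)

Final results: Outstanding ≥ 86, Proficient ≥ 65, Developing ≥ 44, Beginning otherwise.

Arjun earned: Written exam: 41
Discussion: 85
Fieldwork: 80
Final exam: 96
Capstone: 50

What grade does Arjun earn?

Weighted total:
  Written exam 41 × 0.08 = 3.28
  Discussion 85 × 0.11 = 9.35
  Fieldwork 80 × 0.24 = 19.2
  Final exam 96 × 0.09 = 8.64
  Capstone 50 × 0.48 = 24
Sum = 64.47
64.47 is ≥ 44 and < 65 → Developing

Developing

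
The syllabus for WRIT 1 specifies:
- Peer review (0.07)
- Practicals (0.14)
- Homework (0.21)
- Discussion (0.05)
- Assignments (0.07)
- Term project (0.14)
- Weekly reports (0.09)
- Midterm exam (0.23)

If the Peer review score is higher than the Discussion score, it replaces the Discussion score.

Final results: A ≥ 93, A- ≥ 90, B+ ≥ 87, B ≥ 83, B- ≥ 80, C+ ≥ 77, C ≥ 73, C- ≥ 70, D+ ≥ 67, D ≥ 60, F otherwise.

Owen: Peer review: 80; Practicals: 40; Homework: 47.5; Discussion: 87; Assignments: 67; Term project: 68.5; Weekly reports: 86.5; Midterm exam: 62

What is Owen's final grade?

Peer review (80) ≤ Discussion (87), so Discussion stays at 87.
Weighted total:
  Peer review 80 × 0.07 = 5.6
  Practicals 40 × 0.14 = 5.6
  Homework 47.5 × 0.21 = 9.975
  Discussion 87 × 0.05 = 4.35
  Assignments 67 × 0.07 = 4.69
  Term project 68.5 × 0.14 = 9.59
  Weekly reports 86.5 × 0.09 = 7.785
  Midterm exam 62 × 0.23 = 14.26
Sum = 61.85
61.85 is ≥ 60 and < 67 → D

D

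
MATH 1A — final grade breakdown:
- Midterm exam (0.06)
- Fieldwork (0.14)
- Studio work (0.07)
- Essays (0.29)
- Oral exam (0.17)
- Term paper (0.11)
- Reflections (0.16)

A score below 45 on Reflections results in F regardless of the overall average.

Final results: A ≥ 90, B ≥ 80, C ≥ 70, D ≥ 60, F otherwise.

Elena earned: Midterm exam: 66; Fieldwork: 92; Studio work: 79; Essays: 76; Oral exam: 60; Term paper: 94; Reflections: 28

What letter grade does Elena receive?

Reflections score 28 < 45: minimum not met.
Weighted total:
  Midterm exam 66 × 0.06 = 3.96
  Fieldwork 92 × 0.14 = 12.88
  Studio work 79 × 0.07 = 5.53
  Essays 76 × 0.29 = 22.04
  Oral exam 60 × 0.17 = 10.2
  Term paper 94 × 0.11 = 10.34
  Reflections 28 × 0.16 = 4.48
Sum = 69.43
Because the Reflections minimum was not met, the result is F.

F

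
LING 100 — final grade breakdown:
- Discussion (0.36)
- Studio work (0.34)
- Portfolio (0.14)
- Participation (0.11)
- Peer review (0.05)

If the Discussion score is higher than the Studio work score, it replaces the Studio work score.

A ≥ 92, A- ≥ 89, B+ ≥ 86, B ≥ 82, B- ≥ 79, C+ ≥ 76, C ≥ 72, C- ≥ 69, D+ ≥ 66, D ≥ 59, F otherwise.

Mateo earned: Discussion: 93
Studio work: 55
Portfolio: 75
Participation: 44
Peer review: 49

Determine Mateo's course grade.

Discussion (93) > Studio work (55), so Studio work counts as 93.
Weighted total:
  Discussion 93 × 0.36 = 33.48
  Studio work 93 × 0.34 = 31.62
  Portfolio 75 × 0.14 = 10.5
  Participation 44 × 0.11 = 4.84
  Peer review 49 × 0.05 = 2.45
Sum = 82.89
82.89 is ≥ 82 and < 86 → B

B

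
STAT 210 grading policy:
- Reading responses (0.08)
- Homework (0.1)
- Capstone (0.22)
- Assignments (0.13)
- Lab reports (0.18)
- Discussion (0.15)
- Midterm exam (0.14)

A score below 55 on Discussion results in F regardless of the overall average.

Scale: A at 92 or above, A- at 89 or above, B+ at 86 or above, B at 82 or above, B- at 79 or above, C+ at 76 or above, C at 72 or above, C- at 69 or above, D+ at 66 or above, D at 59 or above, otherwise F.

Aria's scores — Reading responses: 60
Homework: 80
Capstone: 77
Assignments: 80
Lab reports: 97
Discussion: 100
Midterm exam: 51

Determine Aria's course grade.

B-

Discussion score 100 ≥ 55: minimum met.
Weighted total:
  Reading responses 60 × 0.08 = 4.8
  Homework 80 × 0.1 = 8
  Capstone 77 × 0.22 = 16.94
  Assignments 80 × 0.13 = 10.4
  Lab reports 97 × 0.18 = 17.46
  Discussion 100 × 0.15 = 15
  Midterm exam 51 × 0.14 = 7.14
Sum = 79.74
79.74 is ≥ 79 and < 82 → B-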